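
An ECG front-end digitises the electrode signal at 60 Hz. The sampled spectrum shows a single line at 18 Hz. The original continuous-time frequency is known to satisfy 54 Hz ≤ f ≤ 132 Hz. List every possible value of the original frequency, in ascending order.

Frequencies that alias to 18 Hz are k·fs ± 18 Hz for integer k ≥ 0.
k=0: 18 Hz.
k=1: 42 Hz, 78 Hz.
k=2: 102 Hz, 138 Hz.
k=3: 162 Hz, 198 Hz.
Within [54 Hz, 132 Hz]: 78 Hz, 102 Hz.

78 Hz, 102 Hz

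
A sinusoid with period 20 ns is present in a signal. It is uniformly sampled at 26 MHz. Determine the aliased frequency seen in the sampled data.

2 MHz

T = 20 ns → f = 1/T = 50 MHz.
50 MHz mod fs = 24 MHz.
24 MHz > fs/2 = 13 MHz, folds to fs − 24 MHz = 2 MHz.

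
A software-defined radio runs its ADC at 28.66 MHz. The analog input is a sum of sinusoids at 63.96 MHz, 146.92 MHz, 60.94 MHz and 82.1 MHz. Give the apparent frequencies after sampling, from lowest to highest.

3.62 MHz, 3.88 MHz, 6.64 MHz

fs/2 = 14.33 MHz.
63.96 MHz mod fs = 6.64 MHz.
6.64 MHz ≤ fs/2 = 14.33 MHz, appears at 6.64 MHz.
146.92 MHz mod fs = 3.62 MHz.
3.62 MHz ≤ fs/2 = 14.33 MHz, appears at 3.62 MHz.
60.94 MHz mod fs = 3.62 MHz.
3.62 MHz ≤ fs/2 = 14.33 MHz, appears at 3.62 MHz.
82.1 MHz mod fs = 24.78 MHz.
24.78 MHz > fs/2 = 14.33 MHz, folds to fs − 24.78 MHz = 3.88 MHz.
Distinct values: {3.62 MHz, 3.88 MHz, 6.64 MHz}.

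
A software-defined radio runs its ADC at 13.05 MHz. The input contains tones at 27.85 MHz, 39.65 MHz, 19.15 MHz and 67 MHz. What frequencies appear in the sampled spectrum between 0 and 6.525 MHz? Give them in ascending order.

fs/2 = 6.525 MHz.
27.85 MHz mod fs = 1.75 MHz.
1.75 MHz ≤ fs/2 = 6.525 MHz, appears at 1.75 MHz.
39.65 MHz mod fs = 0.5 MHz.
0.5 MHz ≤ fs/2 = 6.525 MHz, appears at 0.5 MHz.
19.15 MHz mod fs = 6.1 MHz.
6.1 MHz ≤ fs/2 = 6.525 MHz, appears at 6.1 MHz.
67 MHz mod fs = 1.75 MHz.
1.75 MHz ≤ fs/2 = 6.525 MHz, appears at 1.75 MHz.
Distinct values: {0.5 MHz, 1.75 MHz, 6.1 MHz}.

0.5 MHz, 1.75 MHz, 6.1 MHz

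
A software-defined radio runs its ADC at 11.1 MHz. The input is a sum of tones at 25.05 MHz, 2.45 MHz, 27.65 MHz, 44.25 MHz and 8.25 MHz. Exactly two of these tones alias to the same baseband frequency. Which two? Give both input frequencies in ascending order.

fs/2 = 5.55 MHz.
25.05 MHz mod fs = 2.85 MHz.
2.85 MHz ≤ fs/2 = 5.55 MHz, appears at 2.85 MHz.
2.45 MHz ≤ fs/2 = 5.55 MHz, passes unchanged.
27.65 MHz mod fs = 5.45 MHz.
5.45 MHz ≤ fs/2 = 5.55 MHz, appears at 5.45 MHz.
44.25 MHz mod fs = 10.95 MHz.
10.95 MHz > fs/2 = 5.55 MHz, folds to fs − 10.95 MHz = 0.15 MHz.
8.25 MHz > fs/2 = 5.55 MHz, folds to fs − 8.25 MHz = 2.85 MHz.
8.25 MHz and 25.05 MHz both map to 2.85 MHz.

8.25 MHz, 25.05 MHz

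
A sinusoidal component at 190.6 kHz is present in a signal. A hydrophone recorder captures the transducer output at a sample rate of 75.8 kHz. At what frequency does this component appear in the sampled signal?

36.8 kHz

190.6 kHz mod fs = 39 kHz.
39 kHz > fs/2 = 37.9 kHz, folds to fs − 39 kHz = 36.8 kHz.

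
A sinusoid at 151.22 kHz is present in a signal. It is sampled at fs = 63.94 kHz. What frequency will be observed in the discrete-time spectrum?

23.34 kHz

151.22 kHz mod fs = 23.34 kHz.
23.34 kHz ≤ fs/2 = 31.97 kHz, appears at 23.34 kHz.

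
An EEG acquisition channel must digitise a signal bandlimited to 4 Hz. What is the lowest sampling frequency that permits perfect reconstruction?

Nyquist rate = 2 × 4 Hz = 8 Hz.

8 Hz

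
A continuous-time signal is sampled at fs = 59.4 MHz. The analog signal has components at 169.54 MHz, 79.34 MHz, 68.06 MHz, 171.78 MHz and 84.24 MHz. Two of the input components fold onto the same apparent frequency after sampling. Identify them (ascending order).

fs/2 = 29.7 MHz.
169.54 MHz mod fs = 50.74 MHz.
50.74 MHz > fs/2 = 29.7 MHz, folds to fs − 50.74 MHz = 8.66 MHz.
79.34 MHz mod fs = 19.94 MHz.
19.94 MHz ≤ fs/2 = 29.7 MHz, appears at 19.94 MHz.
68.06 MHz mod fs = 8.66 MHz.
8.66 MHz ≤ fs/2 = 29.7 MHz, appears at 8.66 MHz.
171.78 MHz mod fs = 52.98 MHz.
52.98 MHz > fs/2 = 29.7 MHz, folds to fs − 52.98 MHz = 6.42 MHz.
84.24 MHz mod fs = 24.84 MHz.
24.84 MHz ≤ fs/2 = 29.7 MHz, appears at 24.84 MHz.
68.06 MHz and 169.54 MHz both map to 8.66 MHz.

68.06 MHz, 169.54 MHz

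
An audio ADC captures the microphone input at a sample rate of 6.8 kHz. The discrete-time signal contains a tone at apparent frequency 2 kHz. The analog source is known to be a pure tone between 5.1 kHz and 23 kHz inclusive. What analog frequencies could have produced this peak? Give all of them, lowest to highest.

8.8 kHz, 11.6 kHz, 15.6 kHz, 18.4 kHz, 22.4 kHz

Frequencies that alias to 2 kHz are k·fs ± 2 kHz for integer k ≥ 0.
k=0: 2 kHz.
k=1: 4.8 kHz, 8.8 kHz.
k=2: 11.6 kHz, 15.6 kHz.
k=3: 18.4 kHz, 22.4 kHz.
k=4: 25.2 kHz, 29.2 kHz.
Within [5.1 kHz, 23 kHz]: 8.8 kHz, 11.6 kHz, 15.6 kHz, 18.4 kHz, 22.4 kHz.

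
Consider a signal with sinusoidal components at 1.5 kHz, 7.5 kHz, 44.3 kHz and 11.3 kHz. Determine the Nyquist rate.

88.6 kHz

Highest-frequency component: 44.3 kHz.
Nyquist rate = 2 × 44.3 kHz = 88.6 kHz.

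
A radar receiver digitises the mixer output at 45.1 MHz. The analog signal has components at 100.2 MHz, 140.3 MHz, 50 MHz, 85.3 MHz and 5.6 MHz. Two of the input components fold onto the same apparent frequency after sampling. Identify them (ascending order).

50 MHz, 85.3 MHz

fs/2 = 22.55 MHz.
100.2 MHz mod fs = 10 MHz.
10 MHz ≤ fs/2 = 22.55 MHz, appears at 10 MHz.
140.3 MHz mod fs = 5 MHz.
5 MHz ≤ fs/2 = 22.55 MHz, appears at 5 MHz.
50 MHz mod fs = 4.9 MHz.
4.9 MHz ≤ fs/2 = 22.55 MHz, appears at 4.9 MHz.
85.3 MHz mod fs = 40.2 MHz.
40.2 MHz > fs/2 = 22.55 MHz, folds to fs − 40.2 MHz = 4.9 MHz.
5.6 MHz ≤ fs/2 = 22.55 MHz, passes unchanged.
50 MHz and 85.3 MHz both map to 4.9 MHz.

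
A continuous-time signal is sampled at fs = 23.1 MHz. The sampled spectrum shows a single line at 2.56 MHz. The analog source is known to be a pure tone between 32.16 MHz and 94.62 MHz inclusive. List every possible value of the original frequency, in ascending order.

Frequencies that alias to 2.56 MHz are k·fs ± 2.56 MHz for integer k ≥ 0.
k=0: 2.56 MHz.
k=1: 20.54 MHz, 25.66 MHz.
k=2: 43.64 MHz, 48.76 MHz.
k=3: 66.74 MHz, 71.86 MHz.
k=4: 89.84 MHz, 94.96 MHz.
k=5: 112.94 MHz, 118.06 MHz.
Within [32.16 MHz, 94.62 MHz]: 43.64 MHz, 48.76 MHz, 66.74 MHz, 71.86 MHz, 89.84 MHz.

43.64 MHz, 48.76 MHz, 66.74 MHz, 71.86 MHz, 89.84 MHz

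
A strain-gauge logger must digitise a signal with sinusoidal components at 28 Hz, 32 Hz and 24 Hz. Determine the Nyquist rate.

Highest-frequency component: 32 Hz.
Nyquist rate = 2 × 32 Hz = 64 Hz.

64 Hz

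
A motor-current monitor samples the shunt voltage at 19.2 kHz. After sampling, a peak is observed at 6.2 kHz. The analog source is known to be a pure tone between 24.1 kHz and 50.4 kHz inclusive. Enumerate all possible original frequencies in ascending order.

Frequencies that alias to 6.2 kHz are k·fs ± 6.2 kHz for integer k ≥ 0.
k=0: 6.2 kHz.
k=1: 13 kHz, 25.4 kHz.
k=2: 32.2 kHz, 44.6 kHz.
k=3: 51.4 kHz, 63.8 kHz.
Within [24.1 kHz, 50.4 kHz]: 25.4 kHz, 32.2 kHz, 44.6 kHz.

25.4 kHz, 32.2 kHz, 44.6 kHz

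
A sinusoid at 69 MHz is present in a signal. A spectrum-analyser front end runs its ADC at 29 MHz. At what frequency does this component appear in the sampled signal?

11 MHz

69 MHz mod fs = 11 MHz.
11 MHz ≤ fs/2 = 14.5 MHz, appears at 11 MHz.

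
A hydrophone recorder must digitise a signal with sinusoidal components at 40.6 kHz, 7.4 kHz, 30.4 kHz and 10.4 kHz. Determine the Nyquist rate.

81.2 kHz

Highest-frequency component: 40.6 kHz.
Nyquist rate = 2 × 40.6 kHz = 81.2 kHz.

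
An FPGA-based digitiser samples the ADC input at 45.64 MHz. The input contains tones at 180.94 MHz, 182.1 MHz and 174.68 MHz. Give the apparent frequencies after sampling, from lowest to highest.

0.46 MHz, 1.62 MHz, 7.88 MHz

fs/2 = 22.82 MHz.
180.94 MHz mod fs = 44.02 MHz.
44.02 MHz > fs/2 = 22.82 MHz, folds to fs − 44.02 MHz = 1.62 MHz.
182.1 MHz mod fs = 45.18 MHz.
45.18 MHz > fs/2 = 22.82 MHz, folds to fs − 45.18 MHz = 0.46 MHz.
174.68 MHz mod fs = 37.76 MHz.
37.76 MHz > fs/2 = 22.82 MHz, folds to fs − 37.76 MHz = 7.88 MHz.
Distinct values: {0.46 MHz, 1.62 MHz, 7.88 MHz}.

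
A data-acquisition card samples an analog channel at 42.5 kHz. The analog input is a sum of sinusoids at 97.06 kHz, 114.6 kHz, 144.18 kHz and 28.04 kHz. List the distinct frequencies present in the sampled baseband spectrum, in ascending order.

12.06 kHz, 12.9 kHz, 14.46 kHz, 16.68 kHz

fs/2 = 21.25 kHz.
97.06 kHz mod fs = 12.06 kHz.
12.06 kHz ≤ fs/2 = 21.25 kHz, appears at 12.06 kHz.
114.6 kHz mod fs = 29.6 kHz.
29.6 kHz > fs/2 = 21.25 kHz, folds to fs − 29.6 kHz = 12.9 kHz.
144.18 kHz mod fs = 16.68 kHz.
16.68 kHz ≤ fs/2 = 21.25 kHz, appears at 16.68 kHz.
28.04 kHz > fs/2 = 21.25 kHz, folds to fs − 28.04 kHz = 14.46 kHz.
Distinct values: {12.06 kHz, 12.9 kHz, 14.46 kHz, 16.68 kHz}.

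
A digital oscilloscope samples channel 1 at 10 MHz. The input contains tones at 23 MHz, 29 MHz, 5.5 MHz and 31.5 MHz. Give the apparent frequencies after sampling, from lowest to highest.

1 MHz, 1.5 MHz, 3 MHz, 4.5 MHz

fs/2 = 5 MHz.
23 MHz mod fs = 3 MHz.
3 MHz ≤ fs/2 = 5 MHz, appears at 3 MHz.
29 MHz mod fs = 9 MHz.
9 MHz > fs/2 = 5 MHz, folds to fs − 9 MHz = 1 MHz.
5.5 MHz > fs/2 = 5 MHz, folds to fs − 5.5 MHz = 4.5 MHz.
31.5 MHz mod fs = 1.5 MHz.
1.5 MHz ≤ fs/2 = 5 MHz, appears at 1.5 MHz.
Distinct values: {1 MHz, 1.5 MHz, 3 MHz, 4.5 MHz}.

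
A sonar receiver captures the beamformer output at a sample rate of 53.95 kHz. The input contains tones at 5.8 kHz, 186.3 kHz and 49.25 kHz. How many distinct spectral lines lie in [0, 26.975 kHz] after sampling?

3

fs/2 = 26.975 kHz.
5.8 kHz ≤ fs/2 = 26.975 kHz, passes unchanged.
186.3 kHz mod fs = 24.45 kHz.
24.45 kHz ≤ fs/2 = 26.975 kHz, appears at 24.45 kHz.
49.25 kHz > fs/2 = 26.975 kHz, folds to fs − 49.25 kHz = 4.7 kHz.
Distinct values: {4.7 kHz, 5.8 kHz, 24.45 kHz} → 3.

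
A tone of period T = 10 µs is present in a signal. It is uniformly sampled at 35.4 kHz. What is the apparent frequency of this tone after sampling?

T = 10 µs → f = 1/T = 100 kHz.
100 kHz mod fs = 29.2 kHz.
29.2 kHz > fs/2 = 17.7 kHz, folds to fs − 29.2 kHz = 6.2 kHz.

6.2 kHz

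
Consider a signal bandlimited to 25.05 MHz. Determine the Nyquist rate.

50.1 MHz

Nyquist rate = 2 × 25.05 MHz = 50.1 MHz.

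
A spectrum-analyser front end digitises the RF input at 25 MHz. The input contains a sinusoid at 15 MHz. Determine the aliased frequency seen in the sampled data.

10 MHz

15 MHz > fs/2 = 12.5 MHz, folds to fs − 15 MHz = 10 MHz.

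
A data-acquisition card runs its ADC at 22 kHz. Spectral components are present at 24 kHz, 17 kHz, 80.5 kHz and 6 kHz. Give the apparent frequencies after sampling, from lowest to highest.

2 kHz, 5 kHz, 6 kHz, 7.5 kHz

fs/2 = 11 kHz.
24 kHz mod fs = 2 kHz.
2 kHz ≤ fs/2 = 11 kHz, appears at 2 kHz.
17 kHz > fs/2 = 11 kHz, folds to fs − 17 kHz = 5 kHz.
80.5 kHz mod fs = 14.5 kHz.
14.5 kHz > fs/2 = 11 kHz, folds to fs − 14.5 kHz = 7.5 kHz.
6 kHz ≤ fs/2 = 11 kHz, passes unchanged.
Distinct values: {2 kHz, 5 kHz, 6 kHz, 7.5 kHz}.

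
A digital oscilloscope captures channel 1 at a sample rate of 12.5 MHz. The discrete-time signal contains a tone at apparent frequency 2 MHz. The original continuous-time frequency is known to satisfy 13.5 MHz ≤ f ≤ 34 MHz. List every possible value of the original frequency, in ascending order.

14.5 MHz, 23 MHz, 27 MHz

Frequencies that alias to 2 MHz are k·fs ± 2 MHz for integer k ≥ 0.
k=0: 2 MHz.
k=1: 10.5 MHz, 14.5 MHz.
k=2: 23 MHz, 27 MHz.
k=3: 35.5 MHz, 39.5 MHz.
Within [13.5 MHz, 34 MHz]: 14.5 MHz, 23 MHz, 27 MHz.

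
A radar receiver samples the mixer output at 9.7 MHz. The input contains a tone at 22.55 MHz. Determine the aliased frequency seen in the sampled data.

22.55 MHz mod fs = 3.15 MHz.
3.15 MHz ≤ fs/2 = 4.85 MHz, appears at 3.15 MHz.

3.15 MHz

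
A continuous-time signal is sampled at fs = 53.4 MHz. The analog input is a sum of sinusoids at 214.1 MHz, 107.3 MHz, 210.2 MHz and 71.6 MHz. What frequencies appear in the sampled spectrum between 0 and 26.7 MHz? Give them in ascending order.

0.5 MHz, 3.4 MHz, 18.2 MHz

fs/2 = 26.7 MHz.
214.1 MHz mod fs = 0.5 MHz.
0.5 MHz ≤ fs/2 = 26.7 MHz, appears at 0.5 MHz.
107.3 MHz mod fs = 0.5 MHz.
0.5 MHz ≤ fs/2 = 26.7 MHz, appears at 0.5 MHz.
210.2 MHz mod fs = 50 MHz.
50 MHz > fs/2 = 26.7 MHz, folds to fs − 50 MHz = 3.4 MHz.
71.6 MHz mod fs = 18.2 MHz.
18.2 MHz ≤ fs/2 = 26.7 MHz, appears at 18.2 MHz.
Distinct values: {0.5 MHz, 3.4 MHz, 18.2 MHz}.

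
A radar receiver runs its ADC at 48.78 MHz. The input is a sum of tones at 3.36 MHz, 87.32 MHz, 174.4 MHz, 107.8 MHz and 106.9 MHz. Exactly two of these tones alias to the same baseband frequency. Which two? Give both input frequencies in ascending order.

87.32 MHz, 107.8 MHz

fs/2 = 24.39 MHz.
3.36 MHz ≤ fs/2 = 24.39 MHz, passes unchanged.
87.32 MHz mod fs = 38.54 MHz.
38.54 MHz > fs/2 = 24.39 MHz, folds to fs − 38.54 MHz = 10.24 MHz.
174.4 MHz mod fs = 28.06 MHz.
28.06 MHz > fs/2 = 24.39 MHz, folds to fs − 28.06 MHz = 20.72 MHz.
107.8 MHz mod fs = 10.24 MHz.
10.24 MHz ≤ fs/2 = 24.39 MHz, appears at 10.24 MHz.
106.9 MHz mod fs = 9.34 MHz.
9.34 MHz ≤ fs/2 = 24.39 MHz, appears at 9.34 MHz.
87.32 MHz and 107.8 MHz both map to 10.24 MHz.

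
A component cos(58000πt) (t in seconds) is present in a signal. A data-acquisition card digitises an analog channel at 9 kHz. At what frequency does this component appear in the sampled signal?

2 kHz

ω = 58000π rad/s → f = ω/(2π) = 29000 Hz = 29 kHz.
29 kHz mod fs = 2 kHz.
2 kHz ≤ fs/2 = 4.5 kHz, appears at 2 kHz.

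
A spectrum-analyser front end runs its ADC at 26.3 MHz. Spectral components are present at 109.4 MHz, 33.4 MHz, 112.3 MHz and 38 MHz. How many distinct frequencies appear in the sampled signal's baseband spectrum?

fs/2 = 13.15 MHz.
109.4 MHz mod fs = 4.2 MHz.
4.2 MHz ≤ fs/2 = 13.15 MHz, appears at 4.2 MHz.
33.4 MHz mod fs = 7.1 MHz.
7.1 MHz ≤ fs/2 = 13.15 MHz, appears at 7.1 MHz.
112.3 MHz mod fs = 7.1 MHz.
7.1 MHz ≤ fs/2 = 13.15 MHz, appears at 7.1 MHz.
38 MHz mod fs = 11.7 MHz.
11.7 MHz ≤ fs/2 = 13.15 MHz, appears at 11.7 MHz.
Distinct values: {4.2 MHz, 7.1 MHz, 11.7 MHz} → 3.

3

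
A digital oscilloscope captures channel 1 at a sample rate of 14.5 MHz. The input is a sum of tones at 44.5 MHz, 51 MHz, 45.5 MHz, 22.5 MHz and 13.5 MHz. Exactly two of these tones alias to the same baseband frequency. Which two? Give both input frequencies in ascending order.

13.5 MHz, 44.5 MHz

fs/2 = 7.25 MHz.
44.5 MHz mod fs = 1 MHz.
1 MHz ≤ fs/2 = 7.25 MHz, appears at 1 MHz.
51 MHz mod fs = 7.5 MHz.
7.5 MHz > fs/2 = 7.25 MHz, folds to fs − 7.5 MHz = 7 MHz.
45.5 MHz mod fs = 2 MHz.
2 MHz ≤ fs/2 = 7.25 MHz, appears at 2 MHz.
22.5 MHz mod fs = 8 MHz.
8 MHz > fs/2 = 7.25 MHz, folds to fs − 8 MHz = 6.5 MHz.
13.5 MHz > fs/2 = 7.25 MHz, folds to fs − 13.5 MHz = 1 MHz.
13.5 MHz and 44.5 MHz both map to 1 MHz.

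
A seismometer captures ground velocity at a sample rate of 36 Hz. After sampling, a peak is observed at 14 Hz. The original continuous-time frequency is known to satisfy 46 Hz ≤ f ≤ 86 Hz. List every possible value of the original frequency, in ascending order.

50 Hz, 58 Hz, 86 Hz

Frequencies that alias to 14 Hz are k·fs ± 14 Hz for integer k ≥ 0.
k=0: 14 Hz.
k=1: 22 Hz, 50 Hz.
k=2: 58 Hz, 86 Hz.
k=3: 94 Hz, 122 Hz.
Within [46 Hz, 86 Hz]: 50 Hz, 58 Hz, 86 Hz.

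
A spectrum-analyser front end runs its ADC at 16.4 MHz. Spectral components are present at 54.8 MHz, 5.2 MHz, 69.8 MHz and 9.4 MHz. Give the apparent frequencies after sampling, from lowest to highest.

4.2 MHz, 5.2 MHz, 5.6 MHz, 7 MHz

fs/2 = 8.2 MHz.
54.8 MHz mod fs = 5.6 MHz.
5.6 MHz ≤ fs/2 = 8.2 MHz, appears at 5.6 MHz.
5.2 MHz ≤ fs/2 = 8.2 MHz, passes unchanged.
69.8 MHz mod fs = 4.2 MHz.
4.2 MHz ≤ fs/2 = 8.2 MHz, appears at 4.2 MHz.
9.4 MHz > fs/2 = 8.2 MHz, folds to fs − 9.4 MHz = 7 MHz.
Distinct values: {4.2 MHz, 5.2 MHz, 5.6 MHz, 7 MHz}.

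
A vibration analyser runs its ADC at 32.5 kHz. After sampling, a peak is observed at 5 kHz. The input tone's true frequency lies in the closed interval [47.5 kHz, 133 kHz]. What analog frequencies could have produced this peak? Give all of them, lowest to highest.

60 kHz, 70 kHz, 92.5 kHz, 102.5 kHz, 125 kHz

Frequencies that alias to 5 kHz are k·fs ± 5 kHz for integer k ≥ 0.
k=0: 5 kHz.
k=1: 27.5 kHz, 37.5 kHz.
k=2: 60 kHz, 70 kHz.
k=3: 92.5 kHz, 102.5 kHz.
k=4: 125 kHz, 135 kHz.
k=5: 157.5 kHz, 167.5 kHz.
Within [47.5 kHz, 133 kHz]: 60 kHz, 70 kHz, 92.5 kHz, 102.5 kHz, 125 kHz.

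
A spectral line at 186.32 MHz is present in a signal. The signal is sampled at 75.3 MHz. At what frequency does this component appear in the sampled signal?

186.32 MHz mod fs = 35.72 MHz.
35.72 MHz ≤ fs/2 = 37.65 MHz, appears at 35.72 MHz.

35.72 MHz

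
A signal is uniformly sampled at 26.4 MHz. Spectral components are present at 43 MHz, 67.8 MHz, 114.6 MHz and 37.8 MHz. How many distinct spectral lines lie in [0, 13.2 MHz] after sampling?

fs/2 = 13.2 MHz.
43 MHz mod fs = 16.6 MHz.
16.6 MHz > fs/2 = 13.2 MHz, folds to fs − 16.6 MHz = 9.8 MHz.
67.8 MHz mod fs = 15 MHz.
15 MHz > fs/2 = 13.2 MHz, folds to fs − 15 MHz = 11.4 MHz.
114.6 MHz mod fs = 9 MHz.
9 MHz ≤ fs/2 = 13.2 MHz, appears at 9 MHz.
37.8 MHz mod fs = 11.4 MHz.
11.4 MHz ≤ fs/2 = 13.2 MHz, appears at 11.4 MHz.
Distinct values: {9 MHz, 9.8 MHz, 11.4 MHz} → 3.

3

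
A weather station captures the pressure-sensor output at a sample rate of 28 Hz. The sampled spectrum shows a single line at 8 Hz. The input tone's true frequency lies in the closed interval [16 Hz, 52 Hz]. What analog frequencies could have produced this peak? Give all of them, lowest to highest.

Frequencies that alias to 8 Hz are k·fs ± 8 Hz for integer k ≥ 0.
k=0: 8 Hz.
k=1: 20 Hz, 36 Hz.
k=2: 48 Hz, 64 Hz.
k=3: 76 Hz, 92 Hz.
Within [16 Hz, 52 Hz]: 20 Hz, 36 Hz, 48 Hz.

20 Hz, 36 Hz, 48 Hz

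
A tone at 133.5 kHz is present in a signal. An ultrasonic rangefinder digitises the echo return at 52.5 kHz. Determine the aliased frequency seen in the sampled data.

24 kHz

133.5 kHz mod fs = 28.5 kHz.
28.5 kHz > fs/2 = 26.25 kHz, folds to fs − 28.5 kHz = 24 kHz.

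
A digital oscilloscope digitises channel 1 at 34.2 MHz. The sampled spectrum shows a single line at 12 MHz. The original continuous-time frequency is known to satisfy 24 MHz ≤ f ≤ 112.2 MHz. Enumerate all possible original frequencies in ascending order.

Frequencies that alias to 12 MHz are k·fs ± 12 MHz for integer k ≥ 0.
k=0: 12 MHz.
k=1: 22.2 MHz, 46.2 MHz.
k=2: 56.4 MHz, 80.4 MHz.
k=3: 90.6 MHz, 114.6 MHz.
k=4: 124.8 MHz, 148.8 MHz.
Within [24 MHz, 112.2 MHz]: 46.2 MHz, 56.4 MHz, 80.4 MHz, 90.6 MHz.

46.2 MHz, 56.4 MHz, 80.4 MHz, 90.6 MHz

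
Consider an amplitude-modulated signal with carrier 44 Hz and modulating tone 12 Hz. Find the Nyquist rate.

AM sidebands sit at fc ± fm = 32 Hz and 56 Hz.
Highest-frequency component: 56 Hz.
Nyquist rate = 2 × 56 Hz = 112 Hz.

112 Hz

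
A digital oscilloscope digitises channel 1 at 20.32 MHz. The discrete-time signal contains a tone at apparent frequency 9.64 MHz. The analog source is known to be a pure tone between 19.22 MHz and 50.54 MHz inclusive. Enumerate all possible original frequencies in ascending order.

29.96 MHz, 31 MHz, 50.28 MHz

Frequencies that alias to 9.64 MHz are k·fs ± 9.64 MHz for integer k ≥ 0.
k=0: 9.64 MHz.
k=1: 10.68 MHz, 29.96 MHz.
k=2: 31 MHz, 50.28 MHz.
k=3: 51.32 MHz, 70.6 MHz.
Within [19.22 MHz, 50.54 MHz]: 29.96 MHz, 31 MHz, 50.28 MHz.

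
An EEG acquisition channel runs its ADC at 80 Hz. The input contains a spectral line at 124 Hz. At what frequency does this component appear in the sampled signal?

36 Hz

124 Hz mod fs = 44 Hz.
44 Hz > fs/2 = 40 Hz, folds to fs − 44 Hz = 36 Hz.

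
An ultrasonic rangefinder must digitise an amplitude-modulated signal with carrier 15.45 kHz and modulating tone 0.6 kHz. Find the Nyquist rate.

AM sidebands sit at fc ± fm = 14.85 kHz and 16.05 kHz.
Highest-frequency component: 16.05 kHz.
Nyquist rate = 2 × 16.05 kHz = 32.1 kHz.

32.1 kHz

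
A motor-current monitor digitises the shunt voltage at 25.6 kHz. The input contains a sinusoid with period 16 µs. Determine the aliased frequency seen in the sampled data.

T = 16 µs → f = 1/T = 62.5 kHz.
62.5 kHz mod fs = 11.3 kHz.
11.3 kHz ≤ fs/2 = 12.8 kHz, appears at 11.3 kHz.

11.3 kHz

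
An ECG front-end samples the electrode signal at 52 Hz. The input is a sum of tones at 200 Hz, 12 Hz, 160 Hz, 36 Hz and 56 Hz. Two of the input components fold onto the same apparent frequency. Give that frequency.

4 Hz

fs/2 = 26 Hz.
200 Hz mod fs = 44 Hz.
44 Hz > fs/2 = 26 Hz, folds to fs − 44 Hz = 8 Hz.
12 Hz ≤ fs/2 = 26 Hz, passes unchanged.
160 Hz mod fs = 4 Hz.
4 Hz ≤ fs/2 = 26 Hz, appears at 4 Hz.
36 Hz > fs/2 = 26 Hz, folds to fs − 36 Hz = 16 Hz.
56 Hz mod fs = 4 Hz.
4 Hz ≤ fs/2 = 26 Hz, appears at 4 Hz.
56 Hz and 160 Hz both map to 4 Hz.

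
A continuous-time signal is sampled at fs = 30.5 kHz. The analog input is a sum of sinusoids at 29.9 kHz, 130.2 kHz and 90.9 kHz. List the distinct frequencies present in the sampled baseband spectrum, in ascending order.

0.6 kHz, 8.2 kHz

fs/2 = 15.25 kHz.
29.9 kHz > fs/2 = 15.25 kHz, folds to fs − 29.9 kHz = 0.6 kHz.
130.2 kHz mod fs = 8.2 kHz.
8.2 kHz ≤ fs/2 = 15.25 kHz, appears at 8.2 kHz.
90.9 kHz mod fs = 29.9 kHz.
29.9 kHz > fs/2 = 15.25 kHz, folds to fs − 29.9 kHz = 0.6 kHz.
Distinct values: {0.6 kHz, 8.2 kHz}.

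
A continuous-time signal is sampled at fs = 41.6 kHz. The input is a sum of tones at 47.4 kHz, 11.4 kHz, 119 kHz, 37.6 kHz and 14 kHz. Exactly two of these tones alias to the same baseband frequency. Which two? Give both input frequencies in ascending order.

fs/2 = 20.8 kHz.
47.4 kHz mod fs = 5.8 kHz.
5.8 kHz ≤ fs/2 = 20.8 kHz, appears at 5.8 kHz.
11.4 kHz ≤ fs/2 = 20.8 kHz, passes unchanged.
119 kHz mod fs = 35.8 kHz.
35.8 kHz > fs/2 = 20.8 kHz, folds to fs − 35.8 kHz = 5.8 kHz.
37.6 kHz > fs/2 = 20.8 kHz, folds to fs − 37.6 kHz = 4 kHz.
14 kHz ≤ fs/2 = 20.8 kHz, passes unchanged.
47.4 kHz and 119 kHz both map to 5.8 kHz.

47.4 kHz, 119 kHz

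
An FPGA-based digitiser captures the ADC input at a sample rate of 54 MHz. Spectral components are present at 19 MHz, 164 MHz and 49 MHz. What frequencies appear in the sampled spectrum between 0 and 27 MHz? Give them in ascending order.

2 MHz, 5 MHz, 19 MHz

fs/2 = 27 MHz.
19 MHz ≤ fs/2 = 27 MHz, passes unchanged.
164 MHz mod fs = 2 MHz.
2 MHz ≤ fs/2 = 27 MHz, appears at 2 MHz.
49 MHz > fs/2 = 27 MHz, folds to fs − 49 MHz = 5 MHz.
Distinct values: {2 MHz, 5 MHz, 19 MHz}.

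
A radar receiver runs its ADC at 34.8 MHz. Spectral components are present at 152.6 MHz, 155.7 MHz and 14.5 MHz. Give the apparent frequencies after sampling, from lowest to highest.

13.4 MHz, 14.5 MHz, 16.5 MHz

fs/2 = 17.4 MHz.
152.6 MHz mod fs = 13.4 MHz.
13.4 MHz ≤ fs/2 = 17.4 MHz, appears at 13.4 MHz.
155.7 MHz mod fs = 16.5 MHz.
16.5 MHz ≤ fs/2 = 17.4 MHz, appears at 16.5 MHz.
14.5 MHz ≤ fs/2 = 17.4 MHz, passes unchanged.
Distinct values: {13.4 MHz, 14.5 MHz, 16.5 MHz}.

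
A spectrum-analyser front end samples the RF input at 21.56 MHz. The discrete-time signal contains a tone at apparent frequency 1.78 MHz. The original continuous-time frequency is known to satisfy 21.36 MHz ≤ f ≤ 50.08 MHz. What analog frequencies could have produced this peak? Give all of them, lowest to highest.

23.34 MHz, 41.34 MHz, 44.9 MHz

Frequencies that alias to 1.78 MHz are k·fs ± 1.78 MHz for integer k ≥ 0.
k=0: 1.78 MHz.
k=1: 19.78 MHz, 23.34 MHz.
k=2: 41.34 MHz, 44.9 MHz.
k=3: 62.9 MHz, 66.46 MHz.
Within [21.36 MHz, 50.08 MHz]: 23.34 MHz, 41.34 MHz, 44.9 MHz.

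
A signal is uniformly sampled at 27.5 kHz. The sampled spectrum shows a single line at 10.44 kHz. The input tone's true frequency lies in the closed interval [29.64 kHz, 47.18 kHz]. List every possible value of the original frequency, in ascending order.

37.94 kHz, 44.56 kHz

Frequencies that alias to 10.44 kHz are k·fs ± 10.44 kHz for integer k ≥ 0.
k=0: 10.44 kHz.
k=1: 17.06 kHz, 37.94 kHz.
k=2: 44.56 kHz, 65.44 kHz.
k=3: 72.06 kHz, 92.94 kHz.
Within [29.64 kHz, 47.18 kHz]: 37.94 kHz, 44.56 kHz.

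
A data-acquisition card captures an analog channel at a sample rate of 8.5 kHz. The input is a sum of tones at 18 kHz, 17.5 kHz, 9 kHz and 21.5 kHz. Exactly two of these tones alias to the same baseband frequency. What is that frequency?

fs/2 = 4.25 kHz.
18 kHz mod fs = 1 kHz.
1 kHz ≤ fs/2 = 4.25 kHz, appears at 1 kHz.
17.5 kHz mod fs = 0.5 kHz.
0.5 kHz ≤ fs/2 = 4.25 kHz, appears at 0.5 kHz.
9 kHz mod fs = 0.5 kHz.
0.5 kHz ≤ fs/2 = 4.25 kHz, appears at 0.5 kHz.
21.5 kHz mod fs = 4.5 kHz.
4.5 kHz > fs/2 = 4.25 kHz, folds to fs − 4.5 kHz = 4 kHz.
9 kHz and 17.5 kHz both map to 0.5 kHz.

0.5 kHz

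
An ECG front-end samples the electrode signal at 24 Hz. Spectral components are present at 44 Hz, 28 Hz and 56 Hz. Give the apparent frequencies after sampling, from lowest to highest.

fs/2 = 12 Hz.
44 Hz mod fs = 20 Hz.
20 Hz > fs/2 = 12 Hz, folds to fs − 20 Hz = 4 Hz.
28 Hz mod fs = 4 Hz.
4 Hz ≤ fs/2 = 12 Hz, appears at 4 Hz.
56 Hz mod fs = 8 Hz.
8 Hz ≤ fs/2 = 12 Hz, appears at 8 Hz.
Distinct values: {4 Hz, 8 Hz}.

4 Hz, 8 Hz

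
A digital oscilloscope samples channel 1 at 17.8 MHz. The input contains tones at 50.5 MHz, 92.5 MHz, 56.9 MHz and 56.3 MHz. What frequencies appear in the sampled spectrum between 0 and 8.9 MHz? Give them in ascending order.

fs/2 = 8.9 MHz.
50.5 MHz mod fs = 14.9 MHz.
14.9 MHz > fs/2 = 8.9 MHz, folds to fs − 14.9 MHz = 2.9 MHz.
92.5 MHz mod fs = 3.5 MHz.
3.5 MHz ≤ fs/2 = 8.9 MHz, appears at 3.5 MHz.
56.9 MHz mod fs = 3.5 MHz.
3.5 MHz ≤ fs/2 = 8.9 MHz, appears at 3.5 MHz.
56.3 MHz mod fs = 2.9 MHz.
2.9 MHz ≤ fs/2 = 8.9 MHz, appears at 2.9 MHz.
Distinct values: {2.9 MHz, 3.5 MHz}.

2.9 MHz, 3.5 MHz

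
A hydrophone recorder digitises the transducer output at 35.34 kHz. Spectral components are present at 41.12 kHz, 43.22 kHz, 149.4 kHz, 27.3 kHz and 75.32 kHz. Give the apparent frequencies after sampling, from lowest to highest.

4.64 kHz, 5.78 kHz, 7.88 kHz, 8.04 kHz

fs/2 = 17.67 kHz.
41.12 kHz mod fs = 5.78 kHz.
5.78 kHz ≤ fs/2 = 17.67 kHz, appears at 5.78 kHz.
43.22 kHz mod fs = 7.88 kHz.
7.88 kHz ≤ fs/2 = 17.67 kHz, appears at 7.88 kHz.
149.4 kHz mod fs = 8.04 kHz.
8.04 kHz ≤ fs/2 = 17.67 kHz, appears at 8.04 kHz.
27.3 kHz > fs/2 = 17.67 kHz, folds to fs − 27.3 kHz = 8.04 kHz.
75.32 kHz mod fs = 4.64 kHz.
4.64 kHz ≤ fs/2 = 17.67 kHz, appears at 4.64 kHz.
Distinct values: {4.64 kHz, 5.78 kHz, 7.88 kHz, 8.04 kHz}.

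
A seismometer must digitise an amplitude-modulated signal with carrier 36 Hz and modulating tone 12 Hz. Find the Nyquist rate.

AM sidebands sit at fc ± fm = 24 Hz and 48 Hz.
Highest-frequency component: 48 Hz.
Nyquist rate = 2 × 48 Hz = 96 Hz.

96 Hz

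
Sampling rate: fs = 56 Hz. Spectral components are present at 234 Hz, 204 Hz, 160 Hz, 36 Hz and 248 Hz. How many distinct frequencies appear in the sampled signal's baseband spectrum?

fs/2 = 28 Hz.
234 Hz mod fs = 10 Hz.
10 Hz ≤ fs/2 = 28 Hz, appears at 10 Hz.
204 Hz mod fs = 36 Hz.
36 Hz > fs/2 = 28 Hz, folds to fs − 36 Hz = 20 Hz.
160 Hz mod fs = 48 Hz.
48 Hz > fs/2 = 28 Hz, folds to fs − 48 Hz = 8 Hz.
36 Hz > fs/2 = 28 Hz, folds to fs − 36 Hz = 20 Hz.
248 Hz mod fs = 24 Hz.
24 Hz ≤ fs/2 = 28 Hz, appears at 24 Hz.
Distinct values: {8 Hz, 10 Hz, 20 Hz, 24 Hz} → 4.

4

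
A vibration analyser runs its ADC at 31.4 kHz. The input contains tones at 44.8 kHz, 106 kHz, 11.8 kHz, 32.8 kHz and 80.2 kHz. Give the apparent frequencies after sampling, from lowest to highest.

fs/2 = 15.7 kHz.
44.8 kHz mod fs = 13.4 kHz.
13.4 kHz ≤ fs/2 = 15.7 kHz, appears at 13.4 kHz.
106 kHz mod fs = 11.8 kHz.
11.8 kHz ≤ fs/2 = 15.7 kHz, appears at 11.8 kHz.
11.8 kHz ≤ fs/2 = 15.7 kHz, passes unchanged.
32.8 kHz mod fs = 1.4 kHz.
1.4 kHz ≤ fs/2 = 15.7 kHz, appears at 1.4 kHz.
80.2 kHz mod fs = 17.4 kHz.
17.4 kHz > fs/2 = 15.7 kHz, folds to fs − 17.4 kHz = 14 kHz.
Distinct values: {1.4 kHz, 11.8 kHz, 13.4 kHz, 14 kHz}.

1.4 kHz, 11.8 kHz, 13.4 kHz, 14 kHz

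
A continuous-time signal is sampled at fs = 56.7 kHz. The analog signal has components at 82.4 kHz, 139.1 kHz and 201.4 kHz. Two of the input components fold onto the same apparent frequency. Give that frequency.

25.7 kHz

fs/2 = 28.35 kHz.
82.4 kHz mod fs = 25.7 kHz.
25.7 kHz ≤ fs/2 = 28.35 kHz, appears at 25.7 kHz.
139.1 kHz mod fs = 25.7 kHz.
25.7 kHz ≤ fs/2 = 28.35 kHz, appears at 25.7 kHz.
201.4 kHz mod fs = 31.3 kHz.
31.3 kHz > fs/2 = 28.35 kHz, folds to fs − 31.3 kHz = 25.4 kHz.
82.4 kHz and 139.1 kHz both map to 25.7 kHz.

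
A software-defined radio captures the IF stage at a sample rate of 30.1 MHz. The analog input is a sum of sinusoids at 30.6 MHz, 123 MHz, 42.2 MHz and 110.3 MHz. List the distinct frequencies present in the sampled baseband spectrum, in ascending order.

fs/2 = 15.05 MHz.
30.6 MHz mod fs = 0.5 MHz.
0.5 MHz ≤ fs/2 = 15.05 MHz, appears at 0.5 MHz.
123 MHz mod fs = 2.6 MHz.
2.6 MHz ≤ fs/2 = 15.05 MHz, appears at 2.6 MHz.
42.2 MHz mod fs = 12.1 MHz.
12.1 MHz ≤ fs/2 = 15.05 MHz, appears at 12.1 MHz.
110.3 MHz mod fs = 20 MHz.
20 MHz > fs/2 = 15.05 MHz, folds to fs − 20 MHz = 10.1 MHz.
Distinct values: {0.5 MHz, 2.6 MHz, 10.1 MHz, 12.1 MHz}.

0.5 MHz, 2.6 MHz, 10.1 MHz, 12.1 MHz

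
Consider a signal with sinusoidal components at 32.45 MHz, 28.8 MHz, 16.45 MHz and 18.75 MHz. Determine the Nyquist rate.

64.9 MHz

Highest-frequency component: 32.45 MHz.
Nyquist rate = 2 × 32.45 MHz = 64.9 MHz.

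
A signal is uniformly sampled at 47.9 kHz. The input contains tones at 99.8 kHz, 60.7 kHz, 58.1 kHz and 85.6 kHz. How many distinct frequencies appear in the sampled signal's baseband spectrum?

fs/2 = 23.95 kHz.
99.8 kHz mod fs = 4 kHz.
4 kHz ≤ fs/2 = 23.95 kHz, appears at 4 kHz.
60.7 kHz mod fs = 12.8 kHz.
12.8 kHz ≤ fs/2 = 23.95 kHz, appears at 12.8 kHz.
58.1 kHz mod fs = 10.2 kHz.
10.2 kHz ≤ fs/2 = 23.95 kHz, appears at 10.2 kHz.
85.6 kHz mod fs = 37.7 kHz.
37.7 kHz > fs/2 = 23.95 kHz, folds to fs − 37.7 kHz = 10.2 kHz.
Distinct values: {4 kHz, 10.2 kHz, 12.8 kHz} → 3.

3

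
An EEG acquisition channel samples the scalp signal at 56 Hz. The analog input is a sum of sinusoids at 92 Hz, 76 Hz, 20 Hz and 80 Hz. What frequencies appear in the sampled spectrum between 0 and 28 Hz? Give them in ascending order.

fs/2 = 28 Hz.
92 Hz mod fs = 36 Hz.
36 Hz > fs/2 = 28 Hz, folds to fs − 36 Hz = 20 Hz.
76 Hz mod fs = 20 Hz.
20 Hz ≤ fs/2 = 28 Hz, appears at 20 Hz.
20 Hz ≤ fs/2 = 28 Hz, passes unchanged.
80 Hz mod fs = 24 Hz.
24 Hz ≤ fs/2 = 28 Hz, appears at 24 Hz.
Distinct values: {20 Hz, 24 Hz}.

20 Hz, 24 Hz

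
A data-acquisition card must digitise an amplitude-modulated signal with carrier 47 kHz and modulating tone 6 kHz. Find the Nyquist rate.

AM sidebands sit at fc ± fm = 41 kHz and 53 kHz.
Highest-frequency component: 53 kHz.
Nyquist rate = 2 × 53 kHz = 106 kHz.

106 kHz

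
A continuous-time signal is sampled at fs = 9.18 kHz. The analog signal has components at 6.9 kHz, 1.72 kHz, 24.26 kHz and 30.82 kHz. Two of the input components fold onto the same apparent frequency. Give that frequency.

3.28 kHz

fs/2 = 4.59 kHz.
6.9 kHz > fs/2 = 4.59 kHz, folds to fs − 6.9 kHz = 2.28 kHz.
1.72 kHz ≤ fs/2 = 4.59 kHz, passes unchanged.
24.26 kHz mod fs = 5.9 kHz.
5.9 kHz > fs/2 = 4.59 kHz, folds to fs − 5.9 kHz = 3.28 kHz.
30.82 kHz mod fs = 3.28 kHz.
3.28 kHz ≤ fs/2 = 4.59 kHz, appears at 3.28 kHz.
24.26 kHz and 30.82 kHz both map to 3.28 kHz.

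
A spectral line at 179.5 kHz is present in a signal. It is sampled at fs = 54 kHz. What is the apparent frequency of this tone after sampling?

17.5 kHz

179.5 kHz mod fs = 17.5 kHz.
17.5 kHz ≤ fs/2 = 27 kHz, appears at 17.5 kHz.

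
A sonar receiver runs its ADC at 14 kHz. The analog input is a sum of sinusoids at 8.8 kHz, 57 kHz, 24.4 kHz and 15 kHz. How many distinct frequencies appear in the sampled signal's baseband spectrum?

fs/2 = 7 kHz.
8.8 kHz > fs/2 = 7 kHz, folds to fs − 8.8 kHz = 5.2 kHz.
57 kHz mod fs = 1 kHz.
1 kHz ≤ fs/2 = 7 kHz, appears at 1 kHz.
24.4 kHz mod fs = 10.4 kHz.
10.4 kHz > fs/2 = 7 kHz, folds to fs − 10.4 kHz = 3.6 kHz.
15 kHz mod fs = 1 kHz.
1 kHz ≤ fs/2 = 7 kHz, appears at 1 kHz.
Distinct values: {1 kHz, 3.6 kHz, 5.2 kHz} → 3.

3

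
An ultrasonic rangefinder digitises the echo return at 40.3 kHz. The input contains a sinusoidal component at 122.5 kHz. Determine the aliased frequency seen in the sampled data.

1.6 kHz

122.5 kHz mod fs = 1.6 kHz.
1.6 kHz ≤ fs/2 = 20.15 kHz, appears at 1.6 kHz.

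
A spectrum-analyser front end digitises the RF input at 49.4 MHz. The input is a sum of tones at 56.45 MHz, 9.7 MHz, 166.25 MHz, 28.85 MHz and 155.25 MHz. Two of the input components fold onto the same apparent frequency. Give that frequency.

fs/2 = 24.7 MHz.
56.45 MHz mod fs = 7.05 MHz.
7.05 MHz ≤ fs/2 = 24.7 MHz, appears at 7.05 MHz.
9.7 MHz ≤ fs/2 = 24.7 MHz, passes unchanged.
166.25 MHz mod fs = 18.05 MHz.
18.05 MHz ≤ fs/2 = 24.7 MHz, appears at 18.05 MHz.
28.85 MHz > fs/2 = 24.7 MHz, folds to fs − 28.85 MHz = 20.55 MHz.
155.25 MHz mod fs = 7.05 MHz.
7.05 MHz ≤ fs/2 = 24.7 MHz, appears at 7.05 MHz.
56.45 MHz and 155.25 MHz both map to 7.05 MHz.

7.05 MHz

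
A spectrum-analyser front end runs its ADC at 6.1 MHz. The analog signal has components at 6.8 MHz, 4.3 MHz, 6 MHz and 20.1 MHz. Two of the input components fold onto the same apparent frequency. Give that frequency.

1.8 MHz

fs/2 = 3.05 MHz.
6.8 MHz mod fs = 0.7 MHz.
0.7 MHz ≤ fs/2 = 3.05 MHz, appears at 0.7 MHz.
4.3 MHz > fs/2 = 3.05 MHz, folds to fs − 4.3 MHz = 1.8 MHz.
6 MHz > fs/2 = 3.05 MHz, folds to fs − 6 MHz = 0.1 MHz.
20.1 MHz mod fs = 1.8 MHz.
1.8 MHz ≤ fs/2 = 3.05 MHz, appears at 1.8 MHz.
4.3 MHz and 20.1 MHz both map to 1.8 MHz.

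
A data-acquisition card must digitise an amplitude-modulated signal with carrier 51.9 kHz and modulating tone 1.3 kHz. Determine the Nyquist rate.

AM sidebands sit at fc ± fm = 50.6 kHz and 53.2 kHz.
Highest-frequency component: 53.2 kHz.
Nyquist rate = 2 × 53.2 kHz = 106.4 kHz.

106.4 kHz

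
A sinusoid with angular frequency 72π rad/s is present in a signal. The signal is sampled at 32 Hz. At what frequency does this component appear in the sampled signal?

4 Hz

ω = 72π rad/s → f = ω/(2π) = 36 Hz.
36 Hz mod fs = 4 Hz.
4 Hz ≤ fs/2 = 16 Hz, appears at 4 Hz.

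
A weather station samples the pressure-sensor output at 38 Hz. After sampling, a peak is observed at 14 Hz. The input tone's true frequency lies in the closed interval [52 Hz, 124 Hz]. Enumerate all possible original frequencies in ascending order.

Frequencies that alias to 14 Hz are k·fs ± 14 Hz for integer k ≥ 0.
k=0: 14 Hz.
k=1: 24 Hz, 52 Hz.
k=2: 62 Hz, 90 Hz.
k=3: 100 Hz, 128 Hz.
k=4: 138 Hz, 166 Hz.
Within [52 Hz, 124 Hz]: 52 Hz, 62 Hz, 90 Hz, 100 Hz.

52 Hz, 62 Hz, 90 Hz, 100 Hz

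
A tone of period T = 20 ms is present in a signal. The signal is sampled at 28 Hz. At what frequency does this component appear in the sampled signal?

6 Hz

T = 20 ms → f = 1/T = 50 Hz.
50 Hz mod fs = 22 Hz.
22 Hz > fs/2 = 14 Hz, folds to fs − 22 Hz = 6 Hz.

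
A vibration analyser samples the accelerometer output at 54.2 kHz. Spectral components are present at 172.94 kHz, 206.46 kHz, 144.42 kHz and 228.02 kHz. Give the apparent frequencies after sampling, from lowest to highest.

fs/2 = 27.1 kHz.
172.94 kHz mod fs = 10.34 kHz.
10.34 kHz ≤ fs/2 = 27.1 kHz, appears at 10.34 kHz.
206.46 kHz mod fs = 43.86 kHz.
43.86 kHz > fs/2 = 27.1 kHz, folds to fs − 43.86 kHz = 10.34 kHz.
144.42 kHz mod fs = 36.02 kHz.
36.02 kHz > fs/2 = 27.1 kHz, folds to fs − 36.02 kHz = 18.18 kHz.
228.02 kHz mod fs = 11.22 kHz.
11.22 kHz ≤ fs/2 = 27.1 kHz, appears at 11.22 kHz.
Distinct values: {10.34 kHz, 11.22 kHz, 18.18 kHz}.

10.34 kHz, 11.22 kHz, 18.18 kHz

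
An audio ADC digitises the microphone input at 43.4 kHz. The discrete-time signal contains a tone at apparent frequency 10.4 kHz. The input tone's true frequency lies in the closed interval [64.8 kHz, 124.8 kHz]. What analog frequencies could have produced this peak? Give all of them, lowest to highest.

76.4 kHz, 97.2 kHz, 119.8 kHz

Frequencies that alias to 10.4 kHz are k·fs ± 10.4 kHz for integer k ≥ 0.
k=0: 10.4 kHz.
k=1: 33 kHz, 53.8 kHz.
k=2: 76.4 kHz, 97.2 kHz.
k=3: 119.8 kHz, 140.6 kHz.
k=4: 163.2 kHz, 184 kHz.
Within [64.8 kHz, 124.8 kHz]: 76.4 kHz, 97.2 kHz, 119.8 kHz.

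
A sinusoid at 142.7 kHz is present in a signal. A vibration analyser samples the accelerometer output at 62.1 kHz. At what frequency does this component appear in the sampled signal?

142.7 kHz mod fs = 18.5 kHz.
18.5 kHz ≤ fs/2 = 31.05 kHz, appears at 18.5 kHz.

18.5 kHz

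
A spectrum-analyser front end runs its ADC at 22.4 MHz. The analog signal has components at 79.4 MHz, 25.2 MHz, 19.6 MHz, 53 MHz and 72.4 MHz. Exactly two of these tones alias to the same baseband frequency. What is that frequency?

fs/2 = 11.2 MHz.
79.4 MHz mod fs = 12.2 MHz.
12.2 MHz > fs/2 = 11.2 MHz, folds to fs − 12.2 MHz = 10.2 MHz.
25.2 MHz mod fs = 2.8 MHz.
2.8 MHz ≤ fs/2 = 11.2 MHz, appears at 2.8 MHz.
19.6 MHz > fs/2 = 11.2 MHz, folds to fs − 19.6 MHz = 2.8 MHz.
53 MHz mod fs = 8.2 MHz.
8.2 MHz ≤ fs/2 = 11.2 MHz, appears at 8.2 MHz.
72.4 MHz mod fs = 5.2 MHz.
5.2 MHz ≤ fs/2 = 11.2 MHz, appears at 5.2 MHz.
19.6 MHz and 25.2 MHz both map to 2.8 MHz.

2.8 MHz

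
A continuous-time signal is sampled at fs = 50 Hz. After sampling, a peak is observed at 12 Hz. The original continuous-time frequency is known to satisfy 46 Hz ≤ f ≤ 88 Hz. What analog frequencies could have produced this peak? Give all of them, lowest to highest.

62 Hz, 88 Hz

Frequencies that alias to 12 Hz are k·fs ± 12 Hz for integer k ≥ 0.
k=0: 12 Hz.
k=1: 38 Hz, 62 Hz.
k=2: 88 Hz, 112 Hz.
k=3: 138 Hz, 162 Hz.
Within [46 Hz, 88 Hz]: 62 Hz, 88 Hz.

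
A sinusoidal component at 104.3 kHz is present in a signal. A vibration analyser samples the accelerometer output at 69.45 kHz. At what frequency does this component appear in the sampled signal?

104.3 kHz mod fs = 34.85 kHz.
34.85 kHz > fs/2 = 34.725 kHz, folds to fs − 34.85 kHz = 34.6 kHz.

34.6 kHz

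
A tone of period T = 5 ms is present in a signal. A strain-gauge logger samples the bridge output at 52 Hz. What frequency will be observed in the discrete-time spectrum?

T = 5 ms → f = 1/T = 200 Hz.
200 Hz mod fs = 44 Hz.
44 Hz > fs/2 = 26 Hz, folds to fs − 44 Hz = 8 Hz.

8 Hz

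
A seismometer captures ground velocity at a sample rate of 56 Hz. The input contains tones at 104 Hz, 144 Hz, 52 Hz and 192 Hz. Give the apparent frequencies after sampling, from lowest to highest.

fs/2 = 28 Hz.
104 Hz mod fs = 48 Hz.
48 Hz > fs/2 = 28 Hz, folds to fs − 48 Hz = 8 Hz.
144 Hz mod fs = 32 Hz.
32 Hz > fs/2 = 28 Hz, folds to fs − 32 Hz = 24 Hz.
52 Hz > fs/2 = 28 Hz, folds to fs − 52 Hz = 4 Hz.
192 Hz mod fs = 24 Hz.
24 Hz ≤ fs/2 = 28 Hz, appears at 24 Hz.
Distinct values: {4 Hz, 8 Hz, 24 Hz}.

4 Hz, 8 Hz, 24 Hz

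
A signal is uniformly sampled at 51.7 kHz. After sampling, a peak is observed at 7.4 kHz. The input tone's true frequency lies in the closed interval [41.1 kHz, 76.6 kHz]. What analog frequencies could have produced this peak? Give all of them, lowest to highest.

Frequencies that alias to 7.4 kHz are k·fs ± 7.4 kHz for integer k ≥ 0.
k=0: 7.4 kHz.
k=1: 44.3 kHz, 59.1 kHz.
k=2: 96 kHz, 110.8 kHz.
Within [41.1 kHz, 76.6 kHz]: 44.3 kHz, 59.1 kHz.

44.3 kHz, 59.1 kHz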